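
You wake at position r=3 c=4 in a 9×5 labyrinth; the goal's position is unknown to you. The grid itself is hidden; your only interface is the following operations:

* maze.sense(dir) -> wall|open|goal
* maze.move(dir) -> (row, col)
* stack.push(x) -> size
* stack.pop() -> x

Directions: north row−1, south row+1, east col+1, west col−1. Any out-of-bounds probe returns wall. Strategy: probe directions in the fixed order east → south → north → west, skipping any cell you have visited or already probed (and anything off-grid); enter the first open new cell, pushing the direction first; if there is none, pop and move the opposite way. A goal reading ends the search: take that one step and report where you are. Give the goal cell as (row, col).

% 1. maze.sense(dir: south) -> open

% 2. stack.push(x: south) -> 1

% 3. maze.move(dir: south) -> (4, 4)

% 4. maze.sense(dir: south) -> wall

% 5. maze.sense(dir: west) -> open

% 6. stack.push(x: west) -> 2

% 7. maze.move(dir: west) -> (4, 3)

% 8. maze.sense(dir: south) -> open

% 9. stack.push(x: south) -> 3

% 10. maze.move(dir: south) -> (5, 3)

% 11. maze.sense(dir: south) -> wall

% 12. maze.sense(dir: west) -> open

% 13. stack.push(x: west) -> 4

% 14. maze.move(dir: west) -> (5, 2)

% 15. maze.sense(dir: south) -> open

% 16. stack.push(x: south) -> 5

% 17. maze.move(dir: south) -> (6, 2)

% 18. maze.sense(dir: south) -> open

% 19. stack.push(x: south) -> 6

% 20. maze.move(dir: south) -> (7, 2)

% 21. maze.sense(dir: east) -> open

% 22. stack.push(x: east) -> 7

% 23. maze.move(dir: east) -> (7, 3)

% 24. maze.sense(dir: east) -> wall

% 25. maze.sense(dir: south) -> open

% 26. stack.push(x: south) -> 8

% 27. maze.move(dir: south) -> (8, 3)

% 28. maze.sense(dir: east) -> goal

% 29. maze.move(dir: east) -> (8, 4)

Answer: (8, 4)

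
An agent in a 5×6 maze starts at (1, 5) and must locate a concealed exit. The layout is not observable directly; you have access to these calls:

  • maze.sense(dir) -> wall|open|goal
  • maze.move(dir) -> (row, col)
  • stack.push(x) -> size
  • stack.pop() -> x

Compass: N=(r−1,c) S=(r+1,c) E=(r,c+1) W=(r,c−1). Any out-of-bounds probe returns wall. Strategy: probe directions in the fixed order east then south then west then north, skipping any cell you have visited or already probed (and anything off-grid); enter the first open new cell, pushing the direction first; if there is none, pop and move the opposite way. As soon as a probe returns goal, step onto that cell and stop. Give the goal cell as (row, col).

# maze.sense(dir→south) == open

# stack.push(x→south) == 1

# maze.move(dir→south) == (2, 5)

# maze.sense(dir→south) == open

# stack.push(x→south) == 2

# maze.move(dir→south) == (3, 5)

# maze.sense(dir→south) == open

# stack.push(x→south) == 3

# maze.move(dir→south) == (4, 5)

# maze.sense(dir→west) == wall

# stack.pop() == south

# maze.move(dir→north) == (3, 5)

# maze.sense(dir→west) == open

# stack.push(x→west) == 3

# maze.move(dir→west) == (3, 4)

# maze.sense(dir→west) == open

# stack.push(x→west) == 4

# maze.move(dir→west) == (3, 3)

# maze.sense(dir→south) == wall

# maze.sense(dir→west) == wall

# maze.sense(dir→north) == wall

# stack.pop() == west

# maze.move(dir→east) == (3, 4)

# maze.sense(dir→north) == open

# stack.push(x→north) == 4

# maze.move(dir→north) == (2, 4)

# maze.sense(dir→north) == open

# stack.push(x→north) == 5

# maze.move(dir→north) == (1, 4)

# maze.sense(dir→west) == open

# stack.push(x→west) == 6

# maze.move(dir→west) == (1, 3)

# maze.sense(dir→west) == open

# stack.push(x→west) == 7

# maze.move(dir→west) == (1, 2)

# maze.sense(dir→south) == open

# stack.push(x→south) == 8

# maze.move(dir→south) == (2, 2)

# maze.sense(dir→west) == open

# stack.push(x→west) == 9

# maze.move(dir→west) == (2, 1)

# maze.sense(dir→south) == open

# stack.push(x→south) == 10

# maze.move(dir→south) == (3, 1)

# maze.sense(dir→south) == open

# stack.push(x→south) == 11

# maze.move(dir→south) == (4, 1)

# maze.sense(dir→east) == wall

# maze.sense(dir→west) == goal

# maze.move(dir→west) == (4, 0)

Answer: (4, 0)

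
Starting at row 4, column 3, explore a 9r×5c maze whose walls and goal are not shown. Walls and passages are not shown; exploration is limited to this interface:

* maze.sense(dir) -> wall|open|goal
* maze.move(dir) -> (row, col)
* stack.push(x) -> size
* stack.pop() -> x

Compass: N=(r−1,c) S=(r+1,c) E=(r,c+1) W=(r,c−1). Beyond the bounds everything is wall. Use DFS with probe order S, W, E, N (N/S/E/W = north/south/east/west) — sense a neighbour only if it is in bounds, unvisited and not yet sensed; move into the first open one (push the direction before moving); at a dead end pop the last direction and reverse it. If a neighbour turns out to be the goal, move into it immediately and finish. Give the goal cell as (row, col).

I run sense on dir: south, and see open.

Now I run push on x: south, and get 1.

I try move on dir: south, and see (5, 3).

I use sense on dir: south, → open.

I run push on x: south, and observe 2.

Invoking move on dir: south, → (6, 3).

Invoking sense on dir: south, giving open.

Now I run push on x: south, giving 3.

I run move on dir: south, which returns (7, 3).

Then sense on dir: south, giving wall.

I try sense on dir: west, and see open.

Calling push on x: west, : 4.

Now I run move on dir: west, which returns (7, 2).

Calling sense on dir: south, — result: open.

Now I run push on x: south, yielding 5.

Next I call move on dir: south, yielding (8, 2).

I invoke sense on dir: west, : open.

Next I call push on x: west, and see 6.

I call move on dir: west, and observe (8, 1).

I try sense on dir: west, → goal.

I try move on dir: west, giving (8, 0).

Answer: (8, 0)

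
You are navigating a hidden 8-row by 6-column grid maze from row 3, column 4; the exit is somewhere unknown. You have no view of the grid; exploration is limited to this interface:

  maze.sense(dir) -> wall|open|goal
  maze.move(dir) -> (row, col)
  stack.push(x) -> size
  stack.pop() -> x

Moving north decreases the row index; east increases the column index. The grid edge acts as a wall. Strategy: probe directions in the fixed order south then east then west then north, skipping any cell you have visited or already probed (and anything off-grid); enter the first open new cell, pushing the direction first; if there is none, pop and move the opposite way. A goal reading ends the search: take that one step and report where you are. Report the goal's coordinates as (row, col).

==> maze.sense(dir=south)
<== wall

==> maze.sense(dir=east)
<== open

==> stack.push(x=east)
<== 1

==> maze.move(dir=east)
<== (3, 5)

==> maze.sense(dir=south)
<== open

==> stack.push(x=south)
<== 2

==> maze.move(dir=south)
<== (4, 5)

==> maze.sense(dir=south)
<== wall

==> stack.pop()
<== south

==> maze.move(dir=north)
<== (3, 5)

==> maze.sense(dir=north)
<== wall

==> stack.pop()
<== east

==> maze.move(dir=west)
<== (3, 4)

==> maze.sense(dir=west)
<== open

==> stack.push(x=west)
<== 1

==> maze.move(dir=west)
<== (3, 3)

==> maze.sense(dir=south)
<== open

==> stack.push(x=south)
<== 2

==> maze.move(dir=south)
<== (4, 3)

==> maze.sense(dir=south)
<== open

==> stack.push(x=south)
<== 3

==> maze.move(dir=south)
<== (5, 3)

==> maze.sense(dir=south)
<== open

==> stack.push(x=south)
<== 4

==> maze.move(dir=south)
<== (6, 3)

==> maze.sense(dir=south)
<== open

==> stack.push(x=south)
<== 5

==> maze.move(dir=south)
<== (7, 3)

==> maze.sense(dir=east)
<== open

==> stack.push(x=east)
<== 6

==> maze.move(dir=east)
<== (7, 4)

==> maze.sense(dir=east)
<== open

==> stack.push(x=east)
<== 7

==> maze.move(dir=east)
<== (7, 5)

==> maze.sense(dir=north)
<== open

==> stack.push(x=north)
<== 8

==> maze.move(dir=north)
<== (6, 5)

==> maze.sense(dir=west)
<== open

==> stack.push(x=west)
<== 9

==> maze.move(dir=west)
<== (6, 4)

==> maze.sense(dir=north)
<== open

==> stack.push(x=north)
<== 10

==> maze.move(dir=north)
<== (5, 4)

==> stack.pop()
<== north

==> maze.move(dir=south)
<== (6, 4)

==> stack.pop()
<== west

==> maze.move(dir=east)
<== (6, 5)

==> stack.pop()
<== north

==> maze.move(dir=south)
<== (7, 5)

==> stack.pop()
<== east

==> maze.move(dir=west)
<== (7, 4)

==> stack.pop()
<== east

==> maze.move(dir=west)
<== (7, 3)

==> maze.sense(dir=west)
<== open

==> stack.push(x=west)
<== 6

==> maze.move(dir=west)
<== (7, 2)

==> maze.sense(dir=west)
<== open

==> stack.push(x=west)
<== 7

==> maze.move(dir=west)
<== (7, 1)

==> maze.sense(dir=west)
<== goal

==> maze.move(dir=west)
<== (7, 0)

Answer: (7, 0)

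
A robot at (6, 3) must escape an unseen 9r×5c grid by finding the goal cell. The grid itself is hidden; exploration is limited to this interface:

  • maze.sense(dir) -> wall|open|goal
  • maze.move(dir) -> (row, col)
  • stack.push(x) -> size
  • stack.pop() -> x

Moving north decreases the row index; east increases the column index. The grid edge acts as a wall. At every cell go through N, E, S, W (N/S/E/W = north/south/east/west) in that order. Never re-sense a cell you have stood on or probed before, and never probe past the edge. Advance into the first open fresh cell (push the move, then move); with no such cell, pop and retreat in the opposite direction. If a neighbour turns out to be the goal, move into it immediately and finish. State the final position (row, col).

·→ maze.sense(north)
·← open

·→ stack.push(north)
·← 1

·→ maze.move(north)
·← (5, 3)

·→ maze.sense(north)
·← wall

·→ maze.sense(east)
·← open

·→ stack.push(east)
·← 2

·→ maze.move(east)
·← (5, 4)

·→ maze.sense(north)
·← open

·→ stack.push(north)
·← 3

·→ maze.move(north)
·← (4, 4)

·→ maze.sense(north)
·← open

·→ stack.push(north)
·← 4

·→ maze.move(north)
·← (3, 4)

·→ maze.sense(north)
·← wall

·→ maze.sense(west)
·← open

·→ stack.push(west)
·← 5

·→ maze.move(west)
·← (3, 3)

·→ maze.sense(north)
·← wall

·→ maze.sense(west)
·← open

·→ stack.push(west)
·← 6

·→ maze.move(west)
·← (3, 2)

·→ maze.sense(north)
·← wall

·→ maze.sense(south)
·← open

·→ stack.push(south)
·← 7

·→ maze.move(south)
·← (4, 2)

·→ maze.sense(south)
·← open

·→ stack.push(south)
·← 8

·→ maze.move(south)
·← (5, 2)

·→ maze.sense(south)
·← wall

·→ maze.sense(west)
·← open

·→ stack.push(west)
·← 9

·→ maze.move(west)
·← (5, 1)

·→ maze.sense(north)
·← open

·→ stack.push(north)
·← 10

·→ maze.move(north)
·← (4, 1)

·→ maze.sense(north)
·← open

·→ stack.push(north)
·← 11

·→ maze.move(north)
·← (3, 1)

·→ maze.sense(north)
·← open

·→ stack.push(north)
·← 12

·→ maze.move(north)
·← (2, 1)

·→ maze.sense(north)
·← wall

·→ maze.sense(west)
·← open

·→ stack.push(west)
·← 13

·→ maze.move(west)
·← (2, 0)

·→ maze.sense(north)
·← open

·→ stack.push(north)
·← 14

·→ maze.move(north)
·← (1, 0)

·→ maze.sense(north)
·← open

·→ stack.push(north)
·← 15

·→ maze.move(north)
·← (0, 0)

·→ maze.sense(east)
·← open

·→ stack.push(east)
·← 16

·→ maze.move(east)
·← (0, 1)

·→ maze.sense(east)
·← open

·→ stack.push(east)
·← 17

·→ maze.move(east)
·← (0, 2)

·→ maze.sense(east)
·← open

·→ stack.push(east)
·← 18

·→ maze.move(east)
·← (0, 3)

·→ maze.sense(east)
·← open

·→ stack.push(east)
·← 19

·→ maze.move(east)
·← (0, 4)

·→ maze.sense(south)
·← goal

·→ maze.move(south)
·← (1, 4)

Answer: (1, 4)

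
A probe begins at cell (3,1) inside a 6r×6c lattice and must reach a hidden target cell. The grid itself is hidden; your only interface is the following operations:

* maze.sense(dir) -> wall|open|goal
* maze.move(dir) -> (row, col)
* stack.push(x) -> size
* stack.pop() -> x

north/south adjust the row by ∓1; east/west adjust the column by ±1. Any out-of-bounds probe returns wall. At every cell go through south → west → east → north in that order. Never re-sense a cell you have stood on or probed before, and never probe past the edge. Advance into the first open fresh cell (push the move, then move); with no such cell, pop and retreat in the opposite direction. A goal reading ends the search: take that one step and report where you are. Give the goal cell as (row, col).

% maze.sense dir: south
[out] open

% stack.push x: south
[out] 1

% maze.move dir: south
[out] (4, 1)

% maze.sense dir: south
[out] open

% stack.push x: south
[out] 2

% maze.move dir: south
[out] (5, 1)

% maze.sense dir: west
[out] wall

% maze.sense dir: east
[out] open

% stack.push x: east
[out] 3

% maze.move dir: east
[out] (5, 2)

% maze.sense dir: east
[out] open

% stack.push x: east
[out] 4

% maze.move dir: east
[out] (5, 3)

% maze.sense dir: east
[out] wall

% maze.sense dir: north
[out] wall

% stack.pop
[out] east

% maze.move dir: west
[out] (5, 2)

% maze.sense dir: north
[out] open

% stack.push x: north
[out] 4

% maze.move dir: north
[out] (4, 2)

% maze.sense dir: north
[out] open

% stack.push x: north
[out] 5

% maze.move dir: north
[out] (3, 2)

% maze.sense dir: east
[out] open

% stack.push x: east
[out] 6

% maze.move dir: east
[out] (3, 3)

% maze.sense dir: east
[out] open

% stack.push x: east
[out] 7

% maze.move dir: east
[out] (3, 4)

% maze.sense dir: south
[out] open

% stack.push x: south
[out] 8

% maze.move dir: south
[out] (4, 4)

% maze.sense dir: east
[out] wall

% stack.pop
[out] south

% maze.move dir: north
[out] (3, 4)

% maze.sense dir: east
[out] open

% stack.push x: east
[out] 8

% maze.move dir: east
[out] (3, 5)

% maze.sense dir: north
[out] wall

% stack.pop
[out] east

% maze.move dir: west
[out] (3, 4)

% maze.sense dir: north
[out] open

% stack.push x: north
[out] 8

% maze.move dir: north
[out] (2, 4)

% maze.sense dir: west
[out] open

% stack.push x: west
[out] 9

% maze.move dir: west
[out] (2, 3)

% maze.sense dir: west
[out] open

% stack.push x: west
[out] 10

% maze.move dir: west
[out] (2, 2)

% maze.sense dir: west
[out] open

% stack.push x: west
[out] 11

% maze.move dir: west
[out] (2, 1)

% maze.sense dir: west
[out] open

% stack.push x: west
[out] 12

% maze.move dir: west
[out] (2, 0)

% maze.sense dir: south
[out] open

% stack.push x: south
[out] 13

% maze.move dir: south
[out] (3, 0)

% maze.sense dir: south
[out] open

% stack.push x: south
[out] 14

% maze.move dir: south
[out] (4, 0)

% stack.pop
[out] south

% maze.move dir: north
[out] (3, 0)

% stack.pop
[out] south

% maze.move dir: north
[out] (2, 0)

% maze.sense dir: north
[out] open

% stack.push x: north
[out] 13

% maze.move dir: north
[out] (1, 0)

% maze.sense dir: east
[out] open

% stack.push x: east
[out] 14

% maze.move dir: east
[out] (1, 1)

% maze.sense dir: east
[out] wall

% maze.sense dir: north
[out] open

% stack.push x: north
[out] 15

% maze.move dir: north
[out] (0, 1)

% maze.sense dir: west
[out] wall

% maze.sense dir: east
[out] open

% stack.push x: east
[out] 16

% maze.move dir: east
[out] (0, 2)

% maze.sense dir: east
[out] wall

% stack.pop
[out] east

% maze.move dir: west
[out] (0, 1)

% stack.pop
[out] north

% maze.move dir: south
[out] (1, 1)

% stack.pop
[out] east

% maze.move dir: west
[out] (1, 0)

% stack.pop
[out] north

% maze.move dir: south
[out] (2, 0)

% stack.pop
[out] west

% maze.move dir: east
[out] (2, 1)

% stack.pop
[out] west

% maze.move dir: east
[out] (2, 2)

% stack.pop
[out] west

% maze.move dir: east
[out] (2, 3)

% maze.sense dir: north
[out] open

% stack.push x: north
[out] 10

% maze.move dir: north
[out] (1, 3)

% maze.sense dir: east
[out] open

% stack.push x: east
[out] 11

% maze.move dir: east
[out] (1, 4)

% maze.sense dir: east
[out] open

% stack.push x: east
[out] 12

% maze.move dir: east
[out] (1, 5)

% maze.sense dir: north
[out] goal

% maze.move dir: north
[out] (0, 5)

Answer: (0, 5)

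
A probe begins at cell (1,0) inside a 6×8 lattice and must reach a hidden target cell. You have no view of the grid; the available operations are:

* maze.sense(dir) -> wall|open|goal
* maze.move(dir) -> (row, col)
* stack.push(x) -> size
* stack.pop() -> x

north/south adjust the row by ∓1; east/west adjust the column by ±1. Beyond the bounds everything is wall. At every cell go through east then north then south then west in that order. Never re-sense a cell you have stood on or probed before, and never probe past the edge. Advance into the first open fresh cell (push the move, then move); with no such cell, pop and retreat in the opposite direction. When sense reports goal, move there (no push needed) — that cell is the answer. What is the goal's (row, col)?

Action: maze.sense[dir→east]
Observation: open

Action: stack.push[x→east]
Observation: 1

Action: maze.move[dir→east]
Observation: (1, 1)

Action: maze.sense[dir→east]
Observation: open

Action: stack.push[x→east]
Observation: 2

Action: maze.move[dir→east]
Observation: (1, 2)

Action: maze.sense[dir→east]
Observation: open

Action: stack.push[x→east]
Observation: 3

Action: maze.move[dir→east]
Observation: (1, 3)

Action: maze.sense[dir→east]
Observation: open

Action: stack.push[x→east]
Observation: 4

Action: maze.move[dir→east]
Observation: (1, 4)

Action: maze.sense[dir→east]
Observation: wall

Action: maze.sense[dir→north]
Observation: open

Action: stack.push[x→north]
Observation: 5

Action: maze.move[dir→north]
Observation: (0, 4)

Action: maze.sense[dir→east]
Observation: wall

Action: maze.sense[dir→west]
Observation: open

Action: stack.push[x→west]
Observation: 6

Action: maze.move[dir→west]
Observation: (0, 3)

Action: maze.sense[dir→west]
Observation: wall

Action: stack.pop[]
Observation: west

Action: maze.move[dir→east]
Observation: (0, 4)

Action: stack.pop[]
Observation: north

Action: maze.move[dir→south]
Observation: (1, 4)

Action: maze.sense[dir→south]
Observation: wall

Action: stack.pop[]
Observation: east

Action: maze.move[dir→west]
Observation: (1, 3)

Action: maze.sense[dir→south]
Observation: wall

Action: stack.pop[]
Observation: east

Action: maze.move[dir→west]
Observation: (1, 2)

Action: maze.sense[dir→south]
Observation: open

Action: stack.push[x→south]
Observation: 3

Action: maze.move[dir→south]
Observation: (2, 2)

Action: maze.sense[dir→south]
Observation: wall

Action: maze.sense[dir→west]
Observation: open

Action: stack.push[x→west]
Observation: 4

Action: maze.move[dir→west]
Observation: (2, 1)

Action: maze.sense[dir→south]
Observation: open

Action: stack.push[x→south]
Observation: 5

Action: maze.move[dir→south]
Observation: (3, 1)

Action: maze.sense[dir→south]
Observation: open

Action: stack.push[x→south]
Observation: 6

Action: maze.move[dir→south]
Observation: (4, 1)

Action: maze.sense[dir→east]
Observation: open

Action: stack.push[x→east]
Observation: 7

Action: maze.move[dir→east]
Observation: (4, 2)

Action: maze.sense[dir→east]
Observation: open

Action: stack.push[x→east]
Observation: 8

Action: maze.move[dir→east]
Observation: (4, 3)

Action: maze.sense[dir→east]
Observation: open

Action: stack.push[x→east]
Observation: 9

Action: maze.move[dir→east]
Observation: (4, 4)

Action: maze.sense[dir→east]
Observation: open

Action: stack.push[x→east]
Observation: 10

Action: maze.move[dir→east]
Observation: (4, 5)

Action: maze.sense[dir→east]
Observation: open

Action: stack.push[x→east]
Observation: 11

Action: maze.move[dir→east]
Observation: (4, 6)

Action: maze.sense[dir→east]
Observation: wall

Action: maze.sense[dir→north]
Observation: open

Action: stack.push[x→north]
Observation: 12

Action: maze.move[dir→north]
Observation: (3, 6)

Action: maze.sense[dir→east]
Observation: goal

Action: maze.move[dir→east]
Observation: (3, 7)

Answer: (3, 7)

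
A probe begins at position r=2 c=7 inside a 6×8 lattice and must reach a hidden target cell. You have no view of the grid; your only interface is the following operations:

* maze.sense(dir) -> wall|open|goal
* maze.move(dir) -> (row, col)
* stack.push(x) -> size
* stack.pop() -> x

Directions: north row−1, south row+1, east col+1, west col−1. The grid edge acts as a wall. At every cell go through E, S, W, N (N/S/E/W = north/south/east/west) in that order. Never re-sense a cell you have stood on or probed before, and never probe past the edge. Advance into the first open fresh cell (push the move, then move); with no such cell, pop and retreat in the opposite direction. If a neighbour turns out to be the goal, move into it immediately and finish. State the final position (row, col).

Next I call sense with dir→south, — result: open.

Then push with x→south, which returns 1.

I invoke move with dir→south, and get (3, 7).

I run sense with dir→south, giving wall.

Next I call sense with dir→west, → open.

Invoking push with x→west, yielding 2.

Using move with dir→west, and get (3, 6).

Now I run sense with dir→south, yielding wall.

Then sense with dir→west, giving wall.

Then sense with dir→north, and get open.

Using push with x→north, which returns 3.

Calling move with dir→north, giving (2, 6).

Next I call sense with dir→west, → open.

Invoking push with x→west, — result: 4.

I invoke move with dir→west, : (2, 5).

I invoke sense with dir→west, and observe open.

Now I run push with x→west, and observe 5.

I call move with dir→west, : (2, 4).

Now I run sense with dir→south, and observe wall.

Then sense with dir→west, : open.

I run push with x→west, giving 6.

Using move with dir→west, and get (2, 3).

Calling sense with dir→south, and get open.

Then push with x→south, which returns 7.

Using move with dir→south, giving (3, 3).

I invoke sense with dir→south, — result: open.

I run push with x→south, — result: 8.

I try move with dir→south, giving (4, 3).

Invoking sense with dir→east, : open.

I run push with x→east, yielding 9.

I invoke move with dir→east, and get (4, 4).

Next I call sense with dir→east, and see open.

I use push with x→east, and get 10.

Now I run move with dir→east, which returns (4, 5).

I invoke sense with dir→south, giving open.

Invoking push with x→south, and get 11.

Using move with dir→south, and see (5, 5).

I run sense with dir→east, giving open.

I call push with x→east, which returns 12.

I invoke move with dir→east, giving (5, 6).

Now I run sense with dir→east, and get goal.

Next I call move with dir→east, and get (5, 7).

Answer: (5, 7)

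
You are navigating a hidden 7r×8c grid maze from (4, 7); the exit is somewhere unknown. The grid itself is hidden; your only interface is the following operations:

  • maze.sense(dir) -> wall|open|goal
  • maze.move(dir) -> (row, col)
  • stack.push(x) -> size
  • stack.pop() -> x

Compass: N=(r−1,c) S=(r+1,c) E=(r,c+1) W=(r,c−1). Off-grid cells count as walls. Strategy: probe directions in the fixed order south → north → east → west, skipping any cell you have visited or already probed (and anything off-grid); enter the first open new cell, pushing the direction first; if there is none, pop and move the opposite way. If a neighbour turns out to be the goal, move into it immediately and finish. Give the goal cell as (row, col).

// 1. maze.sense(dir='south') => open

// 2. stack.push(x='south') => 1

// 3. maze.move(dir='south') => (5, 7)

// 4. maze.sense(dir='south') => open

// 5. stack.push(x='south') => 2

// 6. maze.move(dir='south') => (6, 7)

// 7. maze.sense(dir='west') => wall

// 8. stack.pop() => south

// 9. maze.move(dir='north') => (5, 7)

// 10. maze.sense(dir='west') => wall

// 11. stack.pop() => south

// 12. maze.move(dir='north') => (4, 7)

// 13. maze.sense(dir='north') => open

// 14. stack.push(x='north') => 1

// 15. maze.move(dir='north') => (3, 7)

// 16. maze.sense(dir='north') => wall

// 17. maze.sense(dir='west') => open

// 18. stack.push(x='west') => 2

// 19. maze.move(dir='west') => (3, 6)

// 20. maze.sense(dir='south') => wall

// 21. maze.sense(dir='north') => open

// 22. stack.push(x='north') => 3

// 23. maze.move(dir='north') => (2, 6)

// 24. maze.sense(dir='north') => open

// 25. stack.push(x='north') => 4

// 26. maze.move(dir='north') => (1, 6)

// 27. maze.sense(dir='north') => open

// 28. stack.push(x='north') => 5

// 29. maze.move(dir='north') => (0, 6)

// 30. maze.sense(dir='east') => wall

// 31. maze.sense(dir='west') => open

// 32. stack.push(x='west') => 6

// 33. maze.move(dir='west') => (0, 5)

// 34. maze.sense(dir='south') => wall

// 35. maze.sense(dir='west') => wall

// 36. stack.pop() => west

// 37. maze.move(dir='east') => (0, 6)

// 38. stack.pop() => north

// 39. maze.move(dir='south') => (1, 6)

// 40. maze.sense(dir='east') => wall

// 41. stack.pop() => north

// 42. maze.move(dir='south') => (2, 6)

// 43. maze.sense(dir='west') => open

// 44. stack.push(x='west') => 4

// 45. maze.move(dir='west') => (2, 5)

// 46. maze.sense(dir='south') => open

// 47. stack.push(x='south') => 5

// 48. maze.move(dir='south') => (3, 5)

// 49. maze.sense(dir='south') => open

// 50. stack.push(x='south') => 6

// 51. maze.move(dir='south') => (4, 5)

// 52. maze.sense(dir='south') => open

// 53. stack.push(x='south') => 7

// 54. maze.move(dir='south') => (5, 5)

// 55. maze.sense(dir='south') => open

// 56. stack.push(x='south') => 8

// 57. maze.move(dir='south') => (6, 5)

// 58. maze.sense(dir='west') => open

// 59. stack.push(x='west') => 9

// 60. maze.move(dir='west') => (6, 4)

// 61. maze.sense(dir='north') => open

// 62. stack.push(x='north') => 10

// 63. maze.move(dir='north') => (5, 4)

// 64. maze.sense(dir='north') => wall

// 65. maze.sense(dir='west') => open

// 66. stack.push(x='west') => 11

// 67. maze.move(dir='west') => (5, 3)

// 68. maze.sense(dir='south') => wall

// 69. maze.sense(dir='north') => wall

// 70. maze.sense(dir='west') => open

// 71. stack.push(x='west') => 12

// 72. maze.move(dir='west') => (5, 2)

// 73. maze.sense(dir='south') => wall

// 74. maze.sense(dir='north') => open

// 75. stack.push(x='north') => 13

// 76. maze.move(dir='north') => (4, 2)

// 77. maze.sense(dir='north') => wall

// 78. maze.sense(dir='west') => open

// 79. stack.push(x='west') => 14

// 80. maze.move(dir='west') => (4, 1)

// 81. maze.sense(dir='south') => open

// 82. stack.push(x='south') => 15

// 83. maze.move(dir='south') => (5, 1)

// 84. maze.sense(dir='south') => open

// 85. stack.push(x='south') => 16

// 86. maze.move(dir='south') => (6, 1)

// 87. maze.sense(dir='west') => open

// 88. stack.push(x='west') => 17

// 89. maze.move(dir='west') => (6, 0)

// 90. maze.sense(dir='north') => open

// 91. stack.push(x='north') => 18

// 92. maze.move(dir='north') => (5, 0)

// 93. maze.sense(dir='north') => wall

// 94. stack.pop() => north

// 95. maze.move(dir='south') => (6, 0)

// 96. stack.pop() => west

// 97. maze.move(dir='east') => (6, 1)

// 98. stack.pop() => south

// 99. maze.move(dir='north') => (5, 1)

// 100. stack.pop() => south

// 101. maze.move(dir='north') => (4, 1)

// 102. maze.sense(dir='north') => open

// 103. stack.push(x='north') => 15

// 104. maze.move(dir='north') => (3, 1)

// 105. maze.sense(dir='north') => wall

// 106. maze.sense(dir='west') => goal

// 107. maze.move(dir='west') => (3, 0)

Answer: (3, 0)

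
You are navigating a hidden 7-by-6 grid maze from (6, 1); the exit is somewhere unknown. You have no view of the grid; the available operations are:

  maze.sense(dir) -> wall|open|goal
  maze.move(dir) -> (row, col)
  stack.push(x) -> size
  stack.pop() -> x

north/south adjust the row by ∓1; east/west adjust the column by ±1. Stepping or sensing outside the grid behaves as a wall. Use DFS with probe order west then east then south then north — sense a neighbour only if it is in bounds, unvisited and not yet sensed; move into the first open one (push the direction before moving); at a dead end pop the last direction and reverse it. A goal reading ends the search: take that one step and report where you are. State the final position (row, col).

Do: maze.sense[dir='west']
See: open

Do: stack.push[x='west']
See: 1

Do: maze.move[dir='west']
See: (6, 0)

Do: maze.sense[dir='north']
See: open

Do: stack.push[x='north']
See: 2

Do: maze.move[dir='north']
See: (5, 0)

Do: maze.sense[dir='east']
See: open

Do: stack.push[x='east']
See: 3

Do: maze.move[dir='east']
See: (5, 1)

Do: maze.sense[dir='east']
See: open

Do: stack.push[x='east']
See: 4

Do: maze.move[dir='east']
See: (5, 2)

Do: maze.sense[dir='east']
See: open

Do: stack.push[x='east']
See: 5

Do: maze.move[dir='east']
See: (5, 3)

Do: maze.sense[dir='east']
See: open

Do: stack.push[x='east']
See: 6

Do: maze.move[dir='east']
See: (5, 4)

Do: maze.sense[dir='east']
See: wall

Do: maze.sense[dir='south']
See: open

Do: stack.push[x='south']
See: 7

Do: maze.move[dir='south']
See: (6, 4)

Do: maze.sense[dir='west']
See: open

Do: stack.push[x='west']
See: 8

Do: maze.move[dir='west']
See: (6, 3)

Do: maze.sense[dir='west']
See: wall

Do: stack.pop[]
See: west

Do: maze.move[dir='east']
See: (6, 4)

Do: maze.sense[dir='east']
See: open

Do: stack.push[x='east']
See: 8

Do: maze.move[dir='east']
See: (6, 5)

Do: stack.pop[]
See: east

Do: maze.move[dir='west']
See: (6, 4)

Do: stack.pop[]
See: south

Do: maze.move[dir='north']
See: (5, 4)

Do: maze.sense[dir='north']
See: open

Do: stack.push[x='north']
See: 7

Do: maze.move[dir='north']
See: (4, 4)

Do: maze.sense[dir='west']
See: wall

Do: maze.sense[dir='east']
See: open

Do: stack.push[x='east']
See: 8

Do: maze.move[dir='east']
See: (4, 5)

Do: maze.sense[dir='north']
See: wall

Do: stack.pop[]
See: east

Do: maze.move[dir='west']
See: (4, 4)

Do: maze.sense[dir='north']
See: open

Do: stack.push[x='north']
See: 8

Do: maze.move[dir='north']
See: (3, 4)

Do: maze.sense[dir='west']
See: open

Do: stack.push[x='west']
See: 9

Do: maze.move[dir='west']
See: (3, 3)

Do: maze.sense[dir='west']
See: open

Do: stack.push[x='west']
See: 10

Do: maze.move[dir='west']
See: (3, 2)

Do: maze.sense[dir='west']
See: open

Do: stack.push[x='west']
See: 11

Do: maze.move[dir='west']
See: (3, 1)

Do: maze.sense[dir='west']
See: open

Do: stack.push[x='west']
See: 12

Do: maze.move[dir='west']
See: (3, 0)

Do: maze.sense[dir='south']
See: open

Do: stack.push[x='south']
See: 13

Do: maze.move[dir='south']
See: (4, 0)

Do: maze.sense[dir='east']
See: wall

Do: stack.pop[]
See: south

Do: maze.move[dir='north']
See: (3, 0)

Do: maze.sense[dir='north']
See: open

Do: stack.push[x='north']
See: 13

Do: maze.move[dir='north']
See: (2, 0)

Do: maze.sense[dir='east']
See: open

Do: stack.push[x='east']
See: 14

Do: maze.move[dir='east']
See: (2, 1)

Do: maze.sense[dir='east']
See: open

Do: stack.push[x='east']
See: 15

Do: maze.move[dir='east']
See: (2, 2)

Do: maze.sense[dir='east']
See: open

Do: stack.push[x='east']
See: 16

Do: maze.move[dir='east']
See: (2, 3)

Do: maze.sense[dir='east']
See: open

Do: stack.push[x='east']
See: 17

Do: maze.move[dir='east']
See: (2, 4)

Do: maze.sense[dir='east']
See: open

Do: stack.push[x='east']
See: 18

Do: maze.move[dir='east']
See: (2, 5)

Do: maze.sense[dir='north']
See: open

Do: stack.push[x='north']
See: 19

Do: maze.move[dir='north']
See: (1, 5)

Do: maze.sense[dir='west']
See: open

Do: stack.push[x='west']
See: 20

Do: maze.move[dir='west']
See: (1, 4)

Do: maze.sense[dir='west']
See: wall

Do: maze.sense[dir='north']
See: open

Do: stack.push[x='north']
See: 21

Do: maze.move[dir='north']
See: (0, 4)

Do: maze.sense[dir='west']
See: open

Do: stack.push[x='west']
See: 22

Do: maze.move[dir='west']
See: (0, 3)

Do: maze.sense[dir='west']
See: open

Do: stack.push[x='west']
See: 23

Do: maze.move[dir='west']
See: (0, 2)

Do: maze.sense[dir='west']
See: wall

Do: maze.sense[dir='south']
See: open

Do: stack.push[x='south']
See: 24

Do: maze.move[dir='south']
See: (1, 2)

Do: maze.sense[dir='west']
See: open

Do: stack.push[x='west']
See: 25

Do: maze.move[dir='west']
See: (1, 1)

Do: maze.sense[dir='west']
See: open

Do: stack.push[x='west']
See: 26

Do: maze.move[dir='west']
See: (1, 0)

Do: maze.sense[dir='north']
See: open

Do: stack.push[x='north']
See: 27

Do: maze.move[dir='north']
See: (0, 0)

Do: stack.pop[]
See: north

Do: maze.move[dir='south']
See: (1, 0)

Do: stack.pop[]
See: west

Do: maze.move[dir='east']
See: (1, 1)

Do: stack.pop[]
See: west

Do: maze.move[dir='east']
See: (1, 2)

Do: stack.pop[]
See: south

Do: maze.move[dir='north']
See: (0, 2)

Do: stack.pop[]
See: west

Do: maze.move[dir='east']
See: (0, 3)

Do: stack.pop[]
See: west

Do: maze.move[dir='east']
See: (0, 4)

Do: maze.sense[dir='east']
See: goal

Do: maze.move[dir='east']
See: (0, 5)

Answer: (0, 5)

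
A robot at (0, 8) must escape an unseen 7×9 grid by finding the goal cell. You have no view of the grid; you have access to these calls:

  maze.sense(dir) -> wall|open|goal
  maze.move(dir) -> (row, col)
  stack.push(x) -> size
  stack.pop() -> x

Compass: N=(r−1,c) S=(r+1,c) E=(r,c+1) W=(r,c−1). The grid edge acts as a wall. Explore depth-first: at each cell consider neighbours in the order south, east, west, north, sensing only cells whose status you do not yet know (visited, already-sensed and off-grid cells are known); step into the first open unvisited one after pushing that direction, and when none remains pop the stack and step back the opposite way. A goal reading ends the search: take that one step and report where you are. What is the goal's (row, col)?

$ maze.sense dir=south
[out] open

$ stack.push x=south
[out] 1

$ maze.move dir=south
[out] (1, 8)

$ maze.sense dir=south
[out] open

$ stack.push x=south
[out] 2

$ maze.move dir=south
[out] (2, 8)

$ maze.sense dir=south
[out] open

$ stack.push x=south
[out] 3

$ maze.move dir=south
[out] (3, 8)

$ maze.sense dir=south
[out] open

$ stack.push x=south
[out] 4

$ maze.move dir=south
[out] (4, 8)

$ maze.sense dir=south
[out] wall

$ maze.sense dir=west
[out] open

$ stack.push x=west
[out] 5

$ maze.move dir=west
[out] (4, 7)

$ maze.sense dir=south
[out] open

$ stack.push x=south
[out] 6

$ maze.move dir=south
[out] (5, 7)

$ maze.sense dir=south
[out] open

$ stack.push x=south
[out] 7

$ maze.move dir=south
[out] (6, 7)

$ maze.sense dir=east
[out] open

$ stack.push x=east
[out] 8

$ maze.move dir=east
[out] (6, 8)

$ stack.pop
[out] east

$ maze.move dir=west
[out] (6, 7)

$ maze.sense dir=west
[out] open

$ stack.push x=west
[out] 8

$ maze.move dir=west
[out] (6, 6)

$ maze.sense dir=west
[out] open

$ stack.push x=west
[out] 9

$ maze.move dir=west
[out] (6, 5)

$ maze.sense dir=west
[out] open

$ stack.push x=west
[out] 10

$ maze.move dir=west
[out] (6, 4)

$ maze.sense dir=west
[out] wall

$ maze.sense dir=north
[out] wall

$ stack.pop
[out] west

$ maze.move dir=east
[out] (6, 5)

$ maze.sense dir=north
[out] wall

$ stack.pop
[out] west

$ maze.move dir=east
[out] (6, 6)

$ maze.sense dir=north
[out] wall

$ stack.pop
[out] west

$ maze.move dir=east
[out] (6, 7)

$ stack.pop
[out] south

$ maze.move dir=north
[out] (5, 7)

$ stack.pop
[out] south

$ maze.move dir=north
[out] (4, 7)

$ maze.sense dir=west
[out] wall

$ maze.sense dir=north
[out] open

$ stack.push x=north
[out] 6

$ maze.move dir=north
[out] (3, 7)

$ maze.sense dir=west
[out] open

$ stack.push x=west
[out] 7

$ maze.move dir=west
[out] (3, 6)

$ maze.sense dir=west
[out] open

$ stack.push x=west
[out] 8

$ maze.move dir=west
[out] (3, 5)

$ maze.sense dir=south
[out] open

$ stack.push x=south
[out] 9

$ maze.move dir=south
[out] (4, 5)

$ maze.sense dir=west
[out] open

$ stack.push x=west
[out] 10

$ maze.move dir=west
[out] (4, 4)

$ maze.sense dir=west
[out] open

$ stack.push x=west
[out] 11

$ maze.move dir=west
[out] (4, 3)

$ maze.sense dir=south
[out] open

$ stack.push x=south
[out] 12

$ maze.move dir=south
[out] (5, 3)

$ maze.sense dir=west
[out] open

$ stack.push x=west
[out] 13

$ maze.move dir=west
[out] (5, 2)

$ maze.sense dir=south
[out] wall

$ maze.sense dir=west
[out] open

$ stack.push x=west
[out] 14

$ maze.move dir=west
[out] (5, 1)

$ maze.sense dir=south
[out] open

$ stack.push x=south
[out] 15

$ maze.move dir=south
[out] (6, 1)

$ maze.sense dir=west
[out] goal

$ maze.move dir=west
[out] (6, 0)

Answer: (6, 0)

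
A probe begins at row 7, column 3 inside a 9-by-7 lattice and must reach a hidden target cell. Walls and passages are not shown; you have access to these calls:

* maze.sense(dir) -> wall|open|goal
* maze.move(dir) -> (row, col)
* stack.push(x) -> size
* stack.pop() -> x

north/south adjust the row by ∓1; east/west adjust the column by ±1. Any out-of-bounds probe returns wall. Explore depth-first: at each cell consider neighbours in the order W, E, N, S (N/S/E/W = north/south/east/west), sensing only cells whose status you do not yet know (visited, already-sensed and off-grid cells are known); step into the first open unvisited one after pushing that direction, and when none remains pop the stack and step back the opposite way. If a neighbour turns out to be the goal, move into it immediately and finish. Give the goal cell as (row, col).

·→ maze.sense(west)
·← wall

·→ maze.sense(east)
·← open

·→ stack.push(east)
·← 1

·→ maze.move(east)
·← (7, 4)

·→ maze.sense(east)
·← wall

·→ maze.sense(north)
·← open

·→ stack.push(north)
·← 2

·→ maze.move(north)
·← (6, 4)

·→ maze.sense(west)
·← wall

·→ maze.sense(east)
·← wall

·→ maze.sense(north)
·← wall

·→ stack.pop()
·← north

·→ maze.move(south)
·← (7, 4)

·→ maze.sense(south)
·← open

·→ stack.push(south)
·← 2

·→ maze.move(south)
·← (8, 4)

·→ maze.sense(west)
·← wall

·→ maze.sense(east)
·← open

·→ stack.push(east)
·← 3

·→ maze.move(east)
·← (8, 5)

·→ maze.sense(east)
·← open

·→ stack.push(east)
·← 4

·→ maze.move(east)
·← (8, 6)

·→ maze.sense(north)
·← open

·→ stack.push(north)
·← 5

·→ maze.move(north)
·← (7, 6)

·→ maze.sense(north)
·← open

·→ stack.push(north)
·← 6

·→ maze.move(north)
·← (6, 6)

·→ maze.sense(north)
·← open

·→ stack.push(north)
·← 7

·→ maze.move(north)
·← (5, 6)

·→ maze.sense(west)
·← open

·→ stack.push(west)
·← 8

·→ maze.move(west)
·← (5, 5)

·→ maze.sense(north)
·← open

·→ stack.push(north)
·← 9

·→ maze.move(north)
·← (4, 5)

·→ maze.sense(west)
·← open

·→ stack.push(west)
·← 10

·→ maze.move(west)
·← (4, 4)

·→ maze.sense(west)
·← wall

·→ maze.sense(north)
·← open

·→ stack.push(north)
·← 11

·→ maze.move(north)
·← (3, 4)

·→ maze.sense(west)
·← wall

·→ maze.sense(east)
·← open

·→ stack.push(east)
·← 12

·→ maze.move(east)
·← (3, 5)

·→ maze.sense(east)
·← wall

·→ maze.sense(north)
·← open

·→ stack.push(north)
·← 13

·→ maze.move(north)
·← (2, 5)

·→ maze.sense(west)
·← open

·→ stack.push(west)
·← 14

·→ maze.move(west)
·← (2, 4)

·→ maze.sense(west)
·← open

·→ stack.push(west)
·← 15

·→ maze.move(west)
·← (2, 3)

·→ maze.sense(west)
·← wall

·→ maze.sense(north)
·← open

·→ stack.push(north)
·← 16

·→ maze.move(north)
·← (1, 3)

·→ maze.sense(west)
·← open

·→ stack.push(west)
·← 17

·→ maze.move(west)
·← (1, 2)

·→ maze.sense(west)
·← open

·→ stack.push(west)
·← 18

·→ maze.move(west)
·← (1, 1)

·→ maze.sense(west)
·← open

·→ stack.push(west)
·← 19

·→ maze.move(west)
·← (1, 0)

·→ maze.sense(north)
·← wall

·→ maze.sense(south)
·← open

·→ stack.push(south)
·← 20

·→ maze.move(south)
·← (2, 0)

·→ maze.sense(east)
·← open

·→ stack.push(east)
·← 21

·→ maze.move(east)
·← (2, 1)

·→ maze.sense(south)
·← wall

·→ stack.pop()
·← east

·→ maze.move(west)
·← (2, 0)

·→ maze.sense(south)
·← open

·→ stack.push(south)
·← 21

·→ maze.move(south)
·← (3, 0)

·→ maze.sense(south)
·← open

·→ stack.push(south)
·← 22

·→ maze.move(south)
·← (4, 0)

·→ maze.sense(east)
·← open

·→ stack.push(east)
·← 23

·→ maze.move(east)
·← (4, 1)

·→ maze.sense(east)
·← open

·→ stack.push(east)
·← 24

·→ maze.move(east)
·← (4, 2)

·→ maze.sense(north)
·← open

·→ stack.push(north)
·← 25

·→ maze.move(north)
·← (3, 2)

·→ stack.pop()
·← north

·→ maze.move(south)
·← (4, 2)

·→ maze.sense(south)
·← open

·→ stack.push(south)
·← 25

·→ maze.move(south)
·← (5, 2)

·→ maze.sense(west)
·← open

·→ stack.push(west)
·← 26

·→ maze.move(west)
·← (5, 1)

·→ maze.sense(west)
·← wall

·→ maze.sense(south)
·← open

·→ stack.push(south)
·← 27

·→ maze.move(south)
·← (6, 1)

·→ maze.sense(west)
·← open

·→ stack.push(west)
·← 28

·→ maze.move(west)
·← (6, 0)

·→ maze.sense(south)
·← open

·→ stack.push(south)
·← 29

·→ maze.move(south)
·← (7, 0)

·→ maze.sense(east)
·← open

·→ stack.push(east)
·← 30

·→ maze.move(east)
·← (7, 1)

·→ maze.sense(south)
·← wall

·→ stack.pop()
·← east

·→ maze.move(west)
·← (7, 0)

·→ maze.sense(south)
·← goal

·→ maze.move(south)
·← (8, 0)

Answer: (8, 0)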